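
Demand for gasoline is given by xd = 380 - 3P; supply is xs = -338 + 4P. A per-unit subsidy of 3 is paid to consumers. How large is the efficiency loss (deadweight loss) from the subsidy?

Pre-subsidy: 380 - 3P = -338 + 4P gives P* = 718/7, x* = 506/7.
With the rebate, buyers effectively pay Pb = Ps − 3, where Ps is the price sellers receive.
Demand in terms of Ps becomes xd = 380 − 3(Ps − 3) = 389 - 3Ps. Setting this equal to supply: 389 - 3Ps = -338 + 4Ps, so Ps = 727/7.
Buyers pay Pb = 727/7 − 3 = 706/7; x' = -338 + 4·(727/7) = 542/7.
The subsidy expands output by 542/7 − 506/7 = 36/7 past the efficient level; on those units the gap between marginal cost and willingness to pay runs from 0 up to 3.
DWL = ½ × 3 × 36/7 = 54/7.

Deadweight loss = 54/7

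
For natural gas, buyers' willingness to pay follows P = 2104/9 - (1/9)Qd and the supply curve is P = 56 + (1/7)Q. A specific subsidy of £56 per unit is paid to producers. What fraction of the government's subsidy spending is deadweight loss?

Pre-subsidy: 2104/9 - (1/9)Q = 56 + (1/7)Q gives Q* = 700 and P* = 156.
With the subsidy, sellers receive Ps = Pb + 56 for each unit, where Pb is the price buyers pay.
On the curves, Pb = 2104/9 - (1/9)Q and Ps = 56 + (1/7)Q; the wedge Ps − Pb = 56 gives 56 + (1/7)Q − (2104/9 - (1/9)Q) = 56, so Q' = 920.5.
Then Pb = 2104/9 − (1/9)·920.5 = 131.5 and Ps = 56 + (1/7)·920.5 = 187.5.
ΔCS = ½(700 + 920.5)(156 − 131.5) = 19851.125; ΔPS = ½(700 + 920.5)(187.5 − 156) = 25522.875.
Government spending = 56 × 920.5 = 51548.
DWL = ½ × 56 × (920.5 − 700) = 6174; fraction = 6174 / 51548 = 63/526.

DWL / government spending = 63/526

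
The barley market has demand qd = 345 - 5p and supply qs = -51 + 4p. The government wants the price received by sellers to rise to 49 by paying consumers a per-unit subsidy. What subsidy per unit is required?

At a seller price of 49, quantity supplied is -51 + 4·49 = 145.
Buyers absorb 145 only when they pay pb with 345 − 5·pb = 145, i.e. pb = 40.
s = ps − pb = 49 − 40 = 9.

Required subsidy s = 9 per unit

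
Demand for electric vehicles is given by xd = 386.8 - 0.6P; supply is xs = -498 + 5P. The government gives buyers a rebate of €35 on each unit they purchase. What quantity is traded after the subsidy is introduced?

x' = 310.75

Pre-subsidy: 386.8 - 0.6P = -498 + 5P gives P* = 158, x* = 292.
With the rebate, buyers effectively pay Pb = Ps − 35, where Ps is the price sellers receive.
Demand in terms of Ps becomes xd = 386.8 − 0.6(Ps − 35) = 407.8 - 0.6Ps. Setting this equal to supply: 407.8 - 0.6Ps = -498 + 5Ps, so Ps = 161.75.
Buyers pay Pb = 161.75 − 35 = 126.75; x' = -498 + 5·161.75 = 310.75.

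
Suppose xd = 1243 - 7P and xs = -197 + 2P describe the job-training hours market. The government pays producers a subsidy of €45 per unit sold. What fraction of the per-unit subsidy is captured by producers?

Producer share = 7/9

Pre-subsidy: 1243 - 7P = -197 + 2P gives P* = 160, x* = 123.
With the subsidy, sellers receive Ps = Pb + 45 for each unit, where Pb is the price buyers pay.
Supply in terms of Pb becomes xs = -197 + 2(Pb + 45) = -107 + 2Pb. Setting this equal to demand: 1243 - 7Pb = -107 + 2Pb, so Pb = 150.
Sellers receive Ps = 150 + 45 = 195; x' = 1243 − 7·150 = 193.
Buyers' price falls by P* − Pb = 160 − 150 = 10; sellers' price rises by Ps − P* = 195 − 160 = 35.
So producers capture 35/45 = 7/9 of each unit of subsidy.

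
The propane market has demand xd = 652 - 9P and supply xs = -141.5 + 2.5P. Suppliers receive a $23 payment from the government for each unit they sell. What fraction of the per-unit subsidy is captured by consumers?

Pre-subsidy: 652 - 9P = -141.5 + 2.5P gives P* = 69, x* = 31.
With the subsidy, sellers receive Ps = Pb + 23 for each unit, where Pb is the price buyers pay.
Supply in terms of Pb becomes xs = -141.5 + 2.5(Pb + 23) = -84 + 2.5Pb. Setting this equal to demand: 652 - 9Pb = -84 + 2.5Pb, so Pb = 64.
Sellers receive Ps = 64 + 23 = 87; x' = 652 − 9·64 = 76.
Buyers' price falls by P* − Pb = 69 − 64 = 5; sellers' price rises by Ps − P* = 87 − 69 = 18.
So consumers capture 5/23 = 5/23 of each unit of subsidy.

Consumer share = 5/23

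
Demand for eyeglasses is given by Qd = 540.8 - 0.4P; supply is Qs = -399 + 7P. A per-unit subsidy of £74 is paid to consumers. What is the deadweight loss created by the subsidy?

Deadweight loss = £1036

Pre-subsidy: 540.8 - 0.4P = -399 + 7P gives P* = 127, Q* = 490.
With the rebate, buyers effectively pay Pb = Ps − 74, where Ps is the price sellers receive.
Demand in terms of Ps becomes Qd = 540.8 − 0.4(Ps − 74) = 570.4 - 0.4Ps. Setting this equal to supply: 570.4 - 0.4Ps = -399 + 7Ps, so Ps = 131.
Buyers pay Pb = 131 − 74 = 57; Q' = -399 + 7·131 = 518.
The subsidy expands output by 518 − 490 = 28 past the efficient level; on those units the gap between marginal cost and willingness to pay runs from 0 up to 74.
DWL = ½ × 74 × 28 = 1036.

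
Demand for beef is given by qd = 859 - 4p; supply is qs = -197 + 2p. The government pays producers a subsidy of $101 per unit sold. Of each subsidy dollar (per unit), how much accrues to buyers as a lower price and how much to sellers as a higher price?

Pre-subsidy: 859 - 4p = -197 + 2p gives p* = 176, q* = 155.
With the subsidy, sellers receive ps = pb + 101 for each unit, where pb is the price buyers pay.
Supply in terms of pb becomes qs = -197 + 2(pb + 101) = 5 + 2pb. Setting this equal to demand: 859 - 4pb = 5 + 2pb, so pb = 427/3.
Sellers receive ps = 427/3 + 101 = 730/3; q' = 859 − 4·(427/3) = 869/3.
Buyers' price falls by p* − pb = 176 − 427/3 = 101/3; sellers' price rises by ps − p* = 730/3 − 176 = 202/3.

Buyers gain 101/3 per unit; sellers gain 202/3 per unit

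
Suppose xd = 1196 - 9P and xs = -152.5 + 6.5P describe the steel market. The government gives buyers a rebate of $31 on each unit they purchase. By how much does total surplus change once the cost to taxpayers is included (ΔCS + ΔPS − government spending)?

Net change in total surplus = -$1813.5

Pre-subsidy: 1196 - 9P = -152.5 + 6.5P gives P* = 87, x* = 413.
With the rebate, buyers effectively pay Pb = Ps − 31, where Ps is the price sellers receive.
Demand in terms of Ps becomes xd = 1196 − 9(Ps − 31) = 1475 - 9Ps. Setting this equal to supply: 1475 - 9Ps = -152.5 + 6.5Ps, so Ps = 105.
Buyers pay Pb = 105 − 31 = 74; x' = -152.5 + 6.5·105 = 530.
ΔCS = ½(413 + 530)(87 − 74) = 6129.5; ΔPS = ½(413 + 530)(105 − 87) = 8487.
Government spending = 31 × 530 = 16430.
Net change = 6129.5 + 8487 − 16430 = -1813.5. The loss equals the DWL triangle ½·31·117.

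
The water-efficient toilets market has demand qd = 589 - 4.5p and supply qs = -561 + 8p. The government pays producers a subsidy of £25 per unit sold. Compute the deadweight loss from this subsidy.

Deadweight loss = £900

Pre-subsidy: 589 - 4.5p = -561 + 8p gives p* = 92, q* = 175.
With the subsidy, sellers receive ps = pb + 25 for each unit, where pb is the price buyers pay.
Supply in terms of pb becomes qs = -561 + 8(pb + 25) = -361 + 8pb. Setting this equal to demand: 589 - 4.5pb = -361 + 8pb, so pb = 76.
Sellers receive ps = 76 + 25 = 101; q' = 589 − 4.5·76 = 247.
The subsidy expands output by 247 − 175 = 72 past the efficient level; on those units the gap between marginal cost and willingness to pay runs from 0 up to 25.
DWL = ½ × 25 × 72 = 900.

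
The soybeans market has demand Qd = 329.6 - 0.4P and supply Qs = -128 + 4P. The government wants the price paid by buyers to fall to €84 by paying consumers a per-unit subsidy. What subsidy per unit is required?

At a buyer price of 84, quantity demanded is 329.6 − 0.4·84 = 296.
Sellers supply 296 only when they receive Ps with -128 + 4·Ps = 296, i.e. Ps = 106.
s = Ps − Pb = 106 − 84 = 22.

Required subsidy s = €22 per unit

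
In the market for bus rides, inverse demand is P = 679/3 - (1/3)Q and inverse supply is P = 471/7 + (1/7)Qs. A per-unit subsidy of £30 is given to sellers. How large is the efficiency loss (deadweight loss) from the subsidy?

Pre-subsidy: 679/3 - (1/3)Q = 471/7 + (1/7)Q gives Q* = 334 and P* = 115.
With the subsidy, sellers receive Ps = Pb + 30 for each unit, where Pb is the price buyers pay.
On the curves, Pb = 679/3 - (1/3)Q and Ps = 471/7 + (1/7)Q; the wedge Ps − Pb = 30 gives 471/7 + (1/7)Q − (679/3 - (1/3)Q) = 30, so Q' = 397.
Then Pb = 679/3 − (1/3)·397 = 94 and Ps = 471/7 + (1/7)·397 = 124.
The subsidy expands output by 397 − 334 = 63 past the efficient level; on those units the gap between marginal cost and willingness to pay runs from 0 up to 30.
DWL = ½ × 30 × 63 = 945.

Deadweight loss = £945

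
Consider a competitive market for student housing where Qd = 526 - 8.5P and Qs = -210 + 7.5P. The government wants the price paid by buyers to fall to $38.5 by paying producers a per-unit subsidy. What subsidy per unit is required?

At a buyer price of 38.5, quantity demanded is 526 − 8.5·38.5 = 198.75.
Sellers supply 198.75 only when they receive Ps with -210 + 7.5·Ps = 198.75, i.e. Ps = 54.5.
s = Ps − Pb = 54.5 − 38.5 = 16.

Required subsidy s = $16 per unit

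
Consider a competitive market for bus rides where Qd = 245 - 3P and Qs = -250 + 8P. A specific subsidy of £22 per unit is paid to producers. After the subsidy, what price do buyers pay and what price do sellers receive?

Buyers pay £29; sellers receive £51

Pre-subsidy: 245 - 3P = -250 + 8P gives P* = 45, Q* = 110.
With the subsidy, sellers receive Ps = Pb + 22 for each unit, where Pb is the price buyers pay.
Supply in terms of Pb becomes Qs = -250 + 8(Pb + 22) = -74 + 8Pb. Setting this equal to demand: 245 - 3Pb = -74 + 8Pb, so Pb = 29.
Sellers receive Ps = 29 + 22 = 51; Q' = 245 − 3·29 = 158.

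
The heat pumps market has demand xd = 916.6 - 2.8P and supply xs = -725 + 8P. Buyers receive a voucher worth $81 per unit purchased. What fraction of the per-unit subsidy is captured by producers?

Pre-subsidy: 916.6 - 2.8P = -725 + 8P gives P* = 152, x* = 491.
With the rebate, buyers effectively pay Pb = Ps − 81, where Ps is the price sellers receive.
Demand in terms of Ps becomes xd = 916.6 − 2.8(Ps − 81) = 1143.4 - 2.8Ps. Setting this equal to supply: 1143.4 - 2.8Ps = -725 + 8Ps, so Ps = 173.
Buyers pay Pb = 173 − 81 = 92; x' = -725 + 8·173 = 659.
Buyers' price falls by P* − Pb = 152 − 92 = 60; sellers' price rises by Ps − P* = 173 − 152 = 21.
So producers capture 21/81 = 7/27 of each unit of subsidy.

Producer share = 7/27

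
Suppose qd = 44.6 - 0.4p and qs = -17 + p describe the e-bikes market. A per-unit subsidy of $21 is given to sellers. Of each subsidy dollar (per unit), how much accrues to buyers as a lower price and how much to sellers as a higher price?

Buyers gain $15 per unit; sellers gain $6 per unit

Pre-subsidy: 44.6 - 0.4p = -17 + p gives p* = 44, q* = 27.
With the subsidy, sellers receive ps = pb + 21 for each unit, where pb is the price buyers pay.
Supply in terms of pb becomes qs = -17 + 1(pb + 21) = 4 + pb. Setting this equal to demand: 44.6 - 0.4pb = 4 + pb, so pb = 29.
Sellers receive ps = 29 + 21 = 50; q' = 44.6 − 0.4·29 = 33.
Buyers' price falls by p* − pb = 44 − 29 = 15; sellers' price rises by ps − p* = 50 − 44 = 6.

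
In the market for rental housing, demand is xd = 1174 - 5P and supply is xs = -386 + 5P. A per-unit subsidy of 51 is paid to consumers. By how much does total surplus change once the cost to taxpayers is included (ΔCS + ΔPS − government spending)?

Pre-subsidy: 1174 - 5P = -386 + 5P gives P* = 156, x* = 394.
With the rebate, buyers effectively pay Pb = Ps − 51, where Ps is the price sellers receive.
Demand in terms of Ps becomes xd = 1174 − 5(Ps − 51) = 1429 - 5Ps. Setting this equal to supply: 1429 - 5Ps = -386 + 5Ps, so Ps = 181.5.
Buyers pay Pb = 181.5 − 51 = 130.5; x' = -386 + 5·181.5 = 521.5.
ΔCS = ½(394 + 521.5)(156 − 130.5) = 11672.625; ΔPS = ½(394 + 521.5)(181.5 − 156) = 11672.625.
Government spending = 51 × 521.5 = 26596.5.
Net change = 11672.625 + 11672.625 − 26596.5 = -3251.25. The loss equals the DWL triangle ½·51·127.5.

Net change in total surplus = -3251.25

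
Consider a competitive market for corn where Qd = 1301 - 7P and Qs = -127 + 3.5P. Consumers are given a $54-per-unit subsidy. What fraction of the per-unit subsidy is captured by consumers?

Consumer share = 1/3

Pre-subsidy: 1301 - 7P = -127 + 3.5P gives P* = 136, Q* = 349.
With the rebate, buyers effectively pay Pb = Ps − 54, where Ps is the price sellers receive.
Demand in terms of Ps becomes Qd = 1301 − 7(Ps − 54) = 1679 - 7Ps. Setting this equal to supply: 1679 - 7Ps = -127 + 3.5Ps, so Ps = 172.
Buyers pay Pb = 172 − 54 = 118; Q' = -127 + 3.5·172 = 475.
Buyers' price falls by P* − Pb = 136 − 118 = 18; sellers' price rises by Ps − P* = 172 − 136 = 36.
So consumers capture 18/54 = 1/3 of each unit of subsidy.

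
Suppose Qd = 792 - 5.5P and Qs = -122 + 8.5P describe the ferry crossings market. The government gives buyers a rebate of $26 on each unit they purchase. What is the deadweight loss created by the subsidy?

Pre-subsidy: 792 - 5.5P = -122 + 8.5P gives P* = 457/7, Q* = 6061/14.
With the rebate, buyers effectively pay Pb = Ps − 26, where Ps is the price sellers receive.
Demand in terms of Ps becomes Qd = 792 − 5.5(Ps − 26) = 935 - 5.5Ps. Setting this equal to supply: 935 - 5.5Ps = -122 + 8.5Ps, so Ps = 75.5.
Buyers pay Pb = 75.5 − 26 = 49.5; Q' = -122 + 8.5·75.5 = 519.75.
The subsidy expands output by 519.75 − 6061/14 = 2431/28 past the efficient level; on those units the gap between marginal cost and willingness to pay runs from 0 up to 26.
DWL = ½ × 26 × 2431/28 = 31603/28.

Deadweight loss = 31603/28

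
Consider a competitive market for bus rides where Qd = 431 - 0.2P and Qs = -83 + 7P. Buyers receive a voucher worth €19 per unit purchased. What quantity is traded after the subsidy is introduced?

Q' = 5045/12

Pre-subsidy: 431 - 0.2P = -83 + 7P gives P* = 1285/18, Q* = 7501/18.
With the rebate, buyers effectively pay Pb = Ps − 19, where Ps is the price sellers receive.
Demand in terms of Ps becomes Qd = 431 − 0.2(Ps − 19) = 434.8 - 0.2Ps. Setting this equal to supply: 434.8 - 0.2Ps = -83 + 7Ps, so Ps = 863/12.
Buyers pay Pb = 863/12 − 19 = 635/12; Q' = -83 + 7·(863/12) = 5045/12.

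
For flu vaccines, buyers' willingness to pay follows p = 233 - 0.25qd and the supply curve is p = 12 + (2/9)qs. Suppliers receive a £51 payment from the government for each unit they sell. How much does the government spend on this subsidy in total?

Pre-subsidy: 233 - 0.25q = 12 + (2/9)q gives q* = 468 and p* = 116.
With the subsidy, sellers receive ps = pb + 51 for each unit, where pb is the price buyers pay.
On the curves, pb = 233 - 0.25q and ps = 12 + (2/9)q; the wedge ps − pb = 51 gives 12 + (2/9)q − (233 - 0.25q) = 51, so q' = 576.
Then pb = 233 − 0.25·576 = 89 and ps = 12 + (2/9)·576 = 140.
Government outlay = subsidy × quantity = 51 × 576 = 29376.

Government cost = £29376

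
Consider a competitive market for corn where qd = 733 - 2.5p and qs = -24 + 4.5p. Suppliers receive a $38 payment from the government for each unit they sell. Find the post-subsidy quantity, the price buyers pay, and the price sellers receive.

q' = 3666/7; buyers pay 586/7; sellers receive 852/7

Pre-subsidy: 733 - 2.5p = -24 + 4.5p gives p* = 757/7, q* = 6477/14.
With the subsidy, sellers receive ps = pb + 38 for each unit, where pb is the price buyers pay.
Supply in terms of pb becomes qs = -24 + 4.5(pb + 38) = 147 + 4.5pb. Setting this equal to demand: 733 - 2.5pb = 147 + 4.5pb, so pb = 586/7.
Sellers receive ps = 586/7 + 38 = 852/7; q' = 733 − 2.5·(586/7) = 3666/7.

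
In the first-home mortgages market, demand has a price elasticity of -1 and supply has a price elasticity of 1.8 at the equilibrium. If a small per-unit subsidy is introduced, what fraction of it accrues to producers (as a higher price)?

Producer share = 5/14

For a small subsidy around the equilibrium, the benefit split depends on the relative slopes, which at a point are proportional to the elasticities.
Buyer share = εs/(εs + |εd|) = 1.8/(1.8 + 1) = 9/14; seller share = |εd|/(εs + |εd|) = 5/14.
So producers capture 5/14 of the subsidy.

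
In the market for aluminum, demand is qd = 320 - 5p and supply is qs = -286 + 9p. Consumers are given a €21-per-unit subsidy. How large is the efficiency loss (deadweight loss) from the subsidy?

Deadweight loss = €708.75

Pre-subsidy: 320 - 5p = -286 + 9p gives p* = 303/7, q* = 725/7.
With the rebate, buyers effectively pay pb = ps − 21, where ps is the price sellers receive.
Demand in terms of ps becomes qd = 320 − 5(ps − 21) = 425 - 5ps. Setting this equal to supply: 425 - 5ps = -286 + 9ps, so ps = 711/14.
Buyers pay pb = 711/14 − 21 = 417/14; q' = -286 + 9·(711/14) = 2395/14.
The subsidy expands output by 2395/14 − 725/7 = 67.5 past the efficient level; on those units the gap between marginal cost and willingness to pay runs from 0 up to 21.
DWL = ½ × 21 × 67.5 = 708.75.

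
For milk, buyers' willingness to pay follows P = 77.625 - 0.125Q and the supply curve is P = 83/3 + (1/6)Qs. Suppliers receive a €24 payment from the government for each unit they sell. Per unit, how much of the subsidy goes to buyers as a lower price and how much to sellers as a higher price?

Buyers gain 72/7 per unit; sellers gain 96/7 per unit

Pre-subsidy: 77.625 - 0.125Q = 83/3 + (1/6)Q gives Q* = 1199/7 and P* = 787/14.
With the subsidy, sellers receive Ps = Pb + 24 for each unit, where Pb is the price buyers pay.
On the curves, Pb = 77.625 - 0.125Q and Ps = 83/3 + (1/6)Q; the wedge Ps − Pb = 24 gives 83/3 + (1/6)Q − (77.625 - 0.125Q) = 24, so Q' = 1775/7.
Then Pb = 77.625 − 0.125·(1775/7) = 643/14 and Ps = 83/3 + (1/6)·(1775/7) = 979/14.
Buyers' price falls by P* − Pb = 787/14 − 643/14 = 72/7; sellers' price rises by Ps − P* = 979/14 − 787/14 = 96/7.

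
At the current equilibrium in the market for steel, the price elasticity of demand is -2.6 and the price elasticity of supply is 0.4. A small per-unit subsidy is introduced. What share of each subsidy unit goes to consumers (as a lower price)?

For a small subsidy around the equilibrium, the benefit split depends on the relative slopes, which at a point are proportional to the elasticities.
Buyer share = εs/(εs + |εd|) = 0.4/(0.4 + 2.6) = 2/15; seller share = |εd|/(εs + |εd|) = 13/15.

Consumer share = 2/15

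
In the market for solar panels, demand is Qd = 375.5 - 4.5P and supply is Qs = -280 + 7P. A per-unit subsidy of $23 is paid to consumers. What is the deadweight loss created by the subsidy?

Pre-subsidy: 375.5 - 4.5P = -280 + 7P gives P* = 57, Q* = 119.
With the rebate, buyers effectively pay Pb = Ps − 23, where Ps is the price sellers receive.
Demand in terms of Ps becomes Qd = 375.5 − 4.5(Ps − 23) = 479 - 4.5Ps. Setting this equal to supply: 479 - 4.5Ps = -280 + 7Ps, so Ps = 66.
Buyers pay Pb = 66 − 23 = 43; Q' = -280 + 7·66 = 182.
The subsidy expands output by 182 − 119 = 63 past the efficient level; on those units the gap between marginal cost and willingness to pay runs from 0 up to 23.
DWL = ½ × 23 × 63 = 724.5.

Deadweight loss = $724.5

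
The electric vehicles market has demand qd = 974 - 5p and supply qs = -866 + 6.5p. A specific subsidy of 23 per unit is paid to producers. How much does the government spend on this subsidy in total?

Pre-subsidy: 974 - 5p = -866 + 6.5p gives p* = 160, q* = 174.
With the subsidy, sellers receive ps = pb + 23 for each unit, where pb is the price buyers pay.
Supply in terms of pb becomes qs = -866 + 6.5(pb + 23) = -716.5 + 6.5pb. Setting this equal to demand: 974 - 5pb = -716.5 + 6.5pb, so pb = 147.
Sellers receive ps = 147 + 23 = 170; q' = 974 − 5·147 = 239.
Government outlay = subsidy × quantity = 23 × 239 = 5497.

Government cost = 5497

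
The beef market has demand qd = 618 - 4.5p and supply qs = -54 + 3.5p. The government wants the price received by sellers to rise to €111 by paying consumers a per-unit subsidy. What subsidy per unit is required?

At a seller price of 111, quantity supplied is -54 + 3.5·111 = 334.5.
Buyers absorb 334.5 only when they pay pb with 618 − 4.5·pb = 334.5, i.e. pb = 63.
s = ps − pb = 111 − 63 = 48.

Required subsidy s = €48 per unit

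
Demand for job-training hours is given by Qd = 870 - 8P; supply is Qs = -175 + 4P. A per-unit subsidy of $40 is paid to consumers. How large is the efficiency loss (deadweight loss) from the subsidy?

Pre-subsidy: 870 - 8P = -175 + 4P gives P* = 1045/12, Q* = 520/3.
With the rebate, buyers effectively pay Pb = Ps − 40, where Ps is the price sellers receive.
Demand in terms of Ps becomes Qd = 870 − 8(Ps − 40) = 1190 - 8Ps. Setting this equal to supply: 1190 - 8Ps = -175 + 4Ps, so Ps = 113.75.
Buyers pay Pb = 113.75 − 40 = 73.75; Q' = -175 + 4·113.75 = 280.
The subsidy expands output by 280 − 520/3 = 320/3 past the efficient level; on those units the gap between marginal cost and willingness to pay runs from 0 up to 40.
DWL = ½ × 40 × 320/3 = 6400/3.

Deadweight loss = 6400/3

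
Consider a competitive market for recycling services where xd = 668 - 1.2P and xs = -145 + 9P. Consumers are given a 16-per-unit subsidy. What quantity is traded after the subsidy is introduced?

x' = 10018/17

Pre-subsidy: 668 - 1.2P = -145 + 9P gives P* = 1355/17, x* = 9730/17.
With the rebate, buyers effectively pay Pb = Ps − 16, where Ps is the price sellers receive.
Demand in terms of Ps becomes xd = 668 − 1.2(Ps − 16) = 687.2 - 1.2Ps. Setting this equal to supply: 687.2 - 1.2Ps = -145 + 9Ps, so Ps = 1387/17.
Buyers pay Pb = 1387/17 − 16 = 1115/17; x' = -145 + 9·(1387/17) = 10018/17.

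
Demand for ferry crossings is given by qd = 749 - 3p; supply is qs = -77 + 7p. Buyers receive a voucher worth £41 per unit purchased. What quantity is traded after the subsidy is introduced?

Pre-subsidy: 749 - 3p = -77 + 7p gives p* = 82.6, q* = 501.2.
With the rebate, buyers effectively pay pb = ps − 41, where ps is the price sellers receive.
Demand in terms of ps becomes qd = 749 − 3(ps − 41) = 872 - 3ps. Setting this equal to supply: 872 - 3ps = -77 + 7ps, so ps = 94.9.
Buyers pay pb = 94.9 − 41 = 53.9; q' = -77 + 7·94.9 = 587.3.

q' = 587.3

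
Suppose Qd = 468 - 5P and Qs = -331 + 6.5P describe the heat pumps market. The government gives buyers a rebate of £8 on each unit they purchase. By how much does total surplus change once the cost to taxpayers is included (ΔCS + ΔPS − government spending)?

Net change in total surplus = -2080/23

Pre-subsidy: 468 - 5P = -331 + 6.5P gives P* = 1598/23, Q* = 2774/23.
With the rebate, buyers effectively pay Pb = Ps − 8, where Ps is the price sellers receive.
Demand in terms of Ps becomes Qd = 468 − 5(Ps − 8) = 508 - 5Ps. Setting this equal to supply: 508 - 5Ps = -331 + 6.5Ps, so Ps = 1678/23.
Buyers pay Pb = 1678/23 − 8 = 1494/23; Q' = -331 + 6.5·(1678/23) = 3294/23.
ΔCS = ½(2774/23 + 3294/23)(1598/23 − 1494/23) = 315536/529; ΔPS = ½(2774/23 + 3294/23)(1678/23 − 1598/23) = 242720/529.
Government spending = 8 × 3294/23 = 26352/23.
Net change = 315536/529 + 242720/529 − 26352/23 = -2080/23. The loss equals the DWL triangle ½·8·520/23.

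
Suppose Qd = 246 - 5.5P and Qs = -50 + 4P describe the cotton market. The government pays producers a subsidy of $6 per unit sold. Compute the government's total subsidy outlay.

Pre-subsidy: 246 - 5.5P = -50 + 4P gives P* = 592/19, Q* = 1418/19.
With the subsidy, sellers receive Ps = Pb + 6 for each unit, where Pb is the price buyers pay.
Supply in terms of Pb becomes Qs = -50 + 4(Pb + 6) = -26 + 4Pb. Setting this equal to demand: 246 - 5.5Pb = -26 + 4Pb, so Pb = 544/19.
Sellers receive Ps = 544/19 + 6 = 658/19; Q' = 246 − 5.5·(544/19) = 1682/19.
Government outlay = subsidy × quantity = 6 × 1682/19 = 10092/19.

Government cost = 10092/19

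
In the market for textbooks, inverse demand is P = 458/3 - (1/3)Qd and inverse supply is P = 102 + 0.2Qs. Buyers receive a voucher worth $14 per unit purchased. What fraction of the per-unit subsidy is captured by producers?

Producer share = 0.375

Pre-subsidy: 458/3 - (1/3)Q = 102 + 0.2Q gives Q* = 95 and P* = 121.
With the rebate, buyers effectively pay Pb = Ps − 14, where Ps is the price sellers receive.
On the curves, Pb = 458/3 - (1/3)Q and Ps = 102 + 0.2Q; the wedge Ps − Pb = 14 gives 102 + 0.2Q − (458/3 - (1/3)Q) = 14, so Q' = 121.25.
Then Pb = 458/3 − (1/3)·121.25 = 112.25 and Ps = 102 + 0.2·121.25 = 126.25.
Buyers' price falls by P* − Pb = 121 − 112.25 = 8.75; sellers' price rises by Ps − P* = 126.25 − 121 = 5.25.
So producers capture 5.25/14 = 0.375 of each unit of subsidy.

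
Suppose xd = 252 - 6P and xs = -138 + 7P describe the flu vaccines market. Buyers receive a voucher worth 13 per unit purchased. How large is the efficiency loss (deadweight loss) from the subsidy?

Pre-subsidy: 252 - 6P = -138 + 7P gives P* = 30, x* = 72.
With the rebate, buyers effectively pay Pb = Ps − 13, where Ps is the price sellers receive.
Demand in terms of Ps becomes xd = 252 − 6(Ps − 13) = 330 - 6Ps. Setting this equal to supply: 330 - 6Ps = -138 + 7Ps, so Ps = 36.
Buyers pay Pb = 36 − 13 = 23; x' = -138 + 7·36 = 114.
The subsidy expands output by 114 − 72 = 42 past the efficient level; on those units the gap between marginal cost and willingness to pay runs from 0 up to 13.
DWL = ½ × 13 × 42 = 273.

Deadweight loss = 273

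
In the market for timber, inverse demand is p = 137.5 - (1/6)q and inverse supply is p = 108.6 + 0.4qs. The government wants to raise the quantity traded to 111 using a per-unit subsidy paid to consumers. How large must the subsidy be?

At q = 111, from the demand curve buyers pay pb = 137.5 − (1/6)·111 = 119; from the supply curve sellers need ps = 108.6 + 0.4·111 = 153.
The subsidy must fill the gap: s = ps − pb = 153 − 119 = 34.

Required subsidy s = 34 per unit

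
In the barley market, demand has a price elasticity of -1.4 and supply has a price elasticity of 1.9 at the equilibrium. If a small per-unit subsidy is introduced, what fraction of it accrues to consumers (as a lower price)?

For a small subsidy around the equilibrium, the benefit split depends on the relative slopes, which at a point are proportional to the elasticities.
Buyer share = εs/(εs + |εd|) = 1.9/(1.9 + 1.4) = 19/33; seller share = |εd|/(εs + |εd|) = 14/33.

Consumer share = 19/33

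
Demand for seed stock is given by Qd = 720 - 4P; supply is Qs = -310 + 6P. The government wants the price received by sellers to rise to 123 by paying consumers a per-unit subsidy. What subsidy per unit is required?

Required subsidy s = 50 per unit

At a seller price of 123, quantity supplied is -310 + 6·123 = 428.
Buyers absorb 428 only when they pay Pb with 720 − 4·Pb = 428, i.e. Pb = 73.
s = Ps − Pb = 123 − 73 = 50.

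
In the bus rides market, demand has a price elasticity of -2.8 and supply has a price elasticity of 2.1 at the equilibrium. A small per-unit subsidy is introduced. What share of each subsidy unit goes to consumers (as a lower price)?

For a small subsidy around the equilibrium, the benefit split depends on the relative slopes, which at a point are proportional to the elasticities.
Buyer share = εs/(εs + |εd|) = 2.1/(2.1 + 2.8) = 3/7; seller share = |εd|/(εs + |εd|) = 4/7.

Consumer share = 3/7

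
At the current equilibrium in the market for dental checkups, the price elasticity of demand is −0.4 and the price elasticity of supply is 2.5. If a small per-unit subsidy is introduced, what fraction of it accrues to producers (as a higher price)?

Producer share = 4/29

For a small subsidy around the equilibrium, the benefit split depends on the relative slopes, which at a point are proportional to the elasticities.
Buyer share = εs/(εs + |εd|) = 2.5/(2.5 + 0.4) = 25/29; seller share = |εd|/(εs + |εd|) = 4/29.
So producers capture 4/29 of the subsidy.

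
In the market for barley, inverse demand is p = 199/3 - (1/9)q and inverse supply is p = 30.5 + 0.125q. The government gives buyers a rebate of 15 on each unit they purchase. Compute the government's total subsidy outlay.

Government cost = 54900/17

Pre-subsidy: 199/3 - (1/9)q = 30.5 + 0.125q gives q* = 2580/17 and p* = 841/17.
With the rebate, buyers effectively pay pb = ps − 15, where ps is the price sellers receive.
On the curves, pb = 199/3 - (1/9)q and ps = 30.5 + 0.125q; the wedge ps − pb = 15 gives 30.5 + 0.125q − (199/3 - (1/9)q) = 15, so q' = 3660/17.
Then pb = 199/3 − (1/9)·(3660/17) = 721/17 and ps = 30.5 + 0.125·(3660/17) = 976/17.
Government outlay = subsidy × quantity = 15 × 3660/17 = 54900/17.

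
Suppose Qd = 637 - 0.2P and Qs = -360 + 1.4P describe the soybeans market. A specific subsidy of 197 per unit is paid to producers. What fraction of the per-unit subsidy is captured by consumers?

Consumer share = 0.875

Pre-subsidy: 637 - 0.2P = -360 + 1.4P gives P* = 623.125, Q* = 512.375.
With the subsidy, sellers receive Ps = Pb + 197 for each unit, where Pb is the price buyers pay.
Supply in terms of Pb becomes Qs = -360 + 1.4(Pb + 197) = -84.2 + 1.4Pb. Setting this equal to demand: 637 - 0.2Pb = -84.2 + 1.4Pb, so Pb = 450.75.
Sellers receive Ps = 450.75 + 197 = 647.75; Q' = 637 − 0.2·450.75 = 546.85.
Buyers' price falls by P* − Pb = 623.125 − 450.75 = 172.375; sellers' price rises by Ps − P* = 647.75 − 623.125 = 24.625.
So consumers capture 172.375/197 = 0.875 of each unit of subsidy.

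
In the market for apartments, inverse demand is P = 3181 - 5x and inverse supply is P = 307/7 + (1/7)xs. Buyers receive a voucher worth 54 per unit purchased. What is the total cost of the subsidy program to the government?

Pre-subsidy: 3181 - 5x = 307/7 + (1/7)x gives x* = 610 and P* = 131.
With the rebate, buyers effectively pay Pb = Ps − 54, where Ps is the price sellers receive.
On the curves, Pb = 3181 - 5x and Ps = 307/7 + (1/7)x; the wedge Ps − Pb = 54 gives 307/7 + (1/7)x − (3181 - 5x) = 54, so x' = 620.5.
Then Pb = 3181 − 5·620.5 = 78.5 and Ps = 307/7 + (1/7)·620.5 = 132.5.
Government outlay = subsidy × quantity = 54 × 620.5 = 33507.

Government cost = 33507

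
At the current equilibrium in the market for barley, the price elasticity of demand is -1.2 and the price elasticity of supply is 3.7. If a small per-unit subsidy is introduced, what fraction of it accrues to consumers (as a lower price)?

For a small subsidy around the equilibrium, the benefit split depends on the relative slopes, which at a point are proportional to the elasticities.
Buyer share = εs/(εs + |εd|) = 3.7/(3.7 + 1.2) = 37/49; seller share = |εd|/(εs + |εd|) = 12/49.

Consumer share = 37/49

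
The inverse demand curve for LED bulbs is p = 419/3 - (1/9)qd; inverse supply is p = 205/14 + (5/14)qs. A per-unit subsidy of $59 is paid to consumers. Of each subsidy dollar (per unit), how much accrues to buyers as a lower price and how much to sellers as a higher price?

Pre-subsidy: 419/3 - (1/9)q = 205/14 + (5/14)q gives q* = 267 and p* = 110.
With the rebate, buyers effectively pay pb = ps − 59, where ps is the price sellers receive.
On the curves, pb = 419/3 - (1/9)q and ps = 205/14 + (5/14)q; the wedge ps − pb = 59 gives 205/14 + (5/14)q − (419/3 - (1/9)q) = 59, so q' = 393.
Then pb = 419/3 − (1/9)·393 = 96 and ps = 205/14 + (5/14)·393 = 155.
Buyers' price falls by p* − pb = 110 − 96 = 14; sellers' price rises by ps − p* = 155 − 110 = 45.

Buyers gain $14 per unit; sellers gain $45 per unit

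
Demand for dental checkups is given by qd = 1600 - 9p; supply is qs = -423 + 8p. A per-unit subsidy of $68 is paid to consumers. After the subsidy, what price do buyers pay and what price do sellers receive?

Pre-subsidy: 1600 - 9p = -423 + 8p gives p* = 119, q* = 529.
With the rebate, buyers effectively pay pb = ps − 68, where ps is the price sellers receive.
Demand in terms of ps becomes qd = 1600 − 9(ps − 68) = 2212 - 9ps. Setting this equal to supply: 2212 - 9ps = -423 + 8ps, so ps = 155.
Buyers pay pb = 155 − 68 = 87; q' = -423 + 8·155 = 817.

Buyers pay $87; sellers receive $155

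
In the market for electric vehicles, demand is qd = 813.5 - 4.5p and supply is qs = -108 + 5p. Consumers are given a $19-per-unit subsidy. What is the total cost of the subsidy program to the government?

Pre-subsidy: 813.5 - 4.5p = -108 + 5p gives p* = 97, q* = 377.
With the rebate, buyers effectively pay pb = ps − 19, where ps is the price sellers receive.
Demand in terms of ps becomes qd = 813.5 − 4.5(ps − 19) = 899 - 4.5ps. Setting this equal to supply: 899 - 4.5ps = -108 + 5ps, so ps = 106.
Buyers pay pb = 106 − 19 = 87; q' = -108 + 5·106 = 422.
Government outlay = subsidy × quantity = 19 × 422 = 8018.

Government cost = $8018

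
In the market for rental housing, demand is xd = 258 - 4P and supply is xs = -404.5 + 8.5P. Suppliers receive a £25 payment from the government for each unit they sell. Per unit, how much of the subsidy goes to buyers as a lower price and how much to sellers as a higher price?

Buyers gain £17 per unit; sellers gain £8 per unit

Pre-subsidy: 258 - 4P = -404.5 + 8.5P gives P* = 53, x* = 46.
With the subsidy, sellers receive Ps = Pb + 25 for each unit, where Pb is the price buyers pay.
Supply in terms of Pb becomes xs = -404.5 + 8.5(Pb + 25) = -192 + 8.5Pb. Setting this equal to demand: 258 - 4Pb = -192 + 8.5Pb, so Pb = 36.
Sellers receive Ps = 36 + 25 = 61; x' = 258 − 4·36 = 114.
Buyers' price falls by P* − Pb = 53 − 36 = 17; sellers' price rises by Ps − P* = 61 − 53 = 8.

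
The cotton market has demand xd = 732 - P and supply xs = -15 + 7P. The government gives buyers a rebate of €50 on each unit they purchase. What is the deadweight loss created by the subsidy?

Deadweight loss = €1093.75

Pre-subsidy: 732 - P = -15 + 7P gives P* = 93.375, x* = 638.625.
With the rebate, buyers effectively pay Pb = Ps − 50, where Ps is the price sellers receive.
Demand in terms of Ps becomes xd = 732 − 1(Ps − 50) = 782 - Ps. Setting this equal to supply: 782 - Ps = -15 + 7Ps, so Ps = 99.625.
Buyers pay Pb = 99.625 − 50 = 49.625; x' = -15 + 7·99.625 = 682.375.
The subsidy expands output by 682.375 − 638.625 = 43.75 past the efficient level; on those units the gap between marginal cost and willingness to pay runs from 0 up to 50.
DWL = ½ × 50 × 43.75 = 1093.75.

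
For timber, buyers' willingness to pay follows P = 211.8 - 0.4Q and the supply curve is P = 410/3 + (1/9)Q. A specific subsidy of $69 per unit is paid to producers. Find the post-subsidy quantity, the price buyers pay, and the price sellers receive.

Q' = 282; buyers pay $99; sellers receive $168

Pre-subsidy: 211.8 - 0.4Q = 410/3 + (1/9)Q gives Q* = 147 and P* = 153.
With the subsidy, sellers receive Ps = Pb + 69 for each unit, where Pb is the price buyers pay.
On the curves, Pb = 211.8 - 0.4Q and Ps = 410/3 + (1/9)Q; the wedge Ps − Pb = 69 gives 410/3 + (1/9)Q − (211.8 - 0.4Q) = 69, so Q' = 282.
Then Pb = 211.8 − 0.4·282 = 99 and Ps = 410/3 + (1/9)·282 = 168.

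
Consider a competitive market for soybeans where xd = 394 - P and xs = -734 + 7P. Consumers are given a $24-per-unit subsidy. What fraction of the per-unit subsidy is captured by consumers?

Pre-subsidy: 394 - P = -734 + 7P gives P* = 141, x* = 253.
With the rebate, buyers effectively pay Pb = Ps − 24, where Ps is the price sellers receive.
Demand in terms of Ps becomes xd = 394 − 1(Ps − 24) = 418 - Ps. Setting this equal to supply: 418 - Ps = -734 + 7Ps, so Ps = 144.
Buyers pay Pb = 144 − 24 = 120; x' = -734 + 7·144 = 274.
Buyers' price falls by P* − Pb = 141 − 120 = 21; sellers' price rises by Ps − P* = 144 − 141 = 3.
So consumers capture 21/24 = 0.875 of each unit of subsidy.

Consumer share = 0.875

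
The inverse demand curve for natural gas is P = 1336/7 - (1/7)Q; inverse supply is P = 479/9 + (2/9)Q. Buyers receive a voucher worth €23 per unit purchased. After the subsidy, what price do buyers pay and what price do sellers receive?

Pre-subsidy: 1336/7 - (1/7)Q = 479/9 + (2/9)Q gives Q* = 377 and P* = 137.
With the rebate, buyers effectively pay Pb = Ps − 23, where Ps is the price sellers receive.
On the curves, Pb = 1336/7 - (1/7)Q and Ps = 479/9 + (2/9)Q; the wedge Ps − Pb = 23 gives 479/9 + (2/9)Q − (1336/7 - (1/7)Q) = 23, so Q' = 440.
Then Pb = 1336/7 − (1/7)·440 = 128 and Ps = 479/9 + (2/9)·440 = 151.

Buyers pay €128; sellers receive €151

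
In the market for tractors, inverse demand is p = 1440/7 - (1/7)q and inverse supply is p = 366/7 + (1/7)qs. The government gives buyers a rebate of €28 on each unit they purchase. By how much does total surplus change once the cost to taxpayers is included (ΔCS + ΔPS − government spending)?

Net change in total surplus = -€1372

Pre-subsidy: 1440/7 - (1/7)q = 366/7 + (1/7)q gives q* = 537 and p* = 129.
With the rebate, buyers effectively pay pb = ps − 28, where ps is the price sellers receive.
On the curves, pb = 1440/7 - (1/7)q and ps = 366/7 + (1/7)q; the wedge ps − pb = 28 gives 366/7 + (1/7)q − (1440/7 - (1/7)q) = 28, so q' = 635.
Then pb = 1440/7 − (1/7)·635 = 115 and ps = 366/7 + (1/7)·635 = 143.
ΔCS = ½(537 + 635)(129 − 115) = 8204; ΔPS = ½(537 + 635)(143 − 129) = 8204.
Government spending = 28 × 635 = 17780.
Net change = 8204 + 8204 − 17780 = -1372. The loss equals the DWL triangle ½·28·98.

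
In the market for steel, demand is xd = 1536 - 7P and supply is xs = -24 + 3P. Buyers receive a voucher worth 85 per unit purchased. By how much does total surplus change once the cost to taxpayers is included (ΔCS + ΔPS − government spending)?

Pre-subsidy: 1536 - 7P = -24 + 3P gives P* = 156, x* = 444.
With the rebate, buyers effectively pay Pb = Ps − 85, where Ps is the price sellers receive.
Demand in terms of Ps becomes xd = 1536 − 7(Ps − 85) = 2131 - 7Ps. Setting this equal to supply: 2131 - 7Ps = -24 + 3Ps, so Ps = 215.5.
Buyers pay Pb = 215.5 − 85 = 130.5; x' = -24 + 3·215.5 = 622.5.
ΔCS = ½(444 + 622.5)(156 − 130.5) = 13597.875; ΔPS = ½(444 + 622.5)(215.5 − 156) = 31728.375.
Government spending = 85 × 622.5 = 52912.5.
Net change = 13597.875 + 31728.375 − 52912.5 = -7586.25. The loss equals the DWL triangle ½·85·178.5.

Net change in total surplus = -7586.25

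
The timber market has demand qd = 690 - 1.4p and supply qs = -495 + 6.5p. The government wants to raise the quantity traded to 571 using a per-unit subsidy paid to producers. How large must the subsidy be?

At q = 571, invert demand for the buyer price: pb = (690 − 571)/1.4 = 85; invert supply for the seller price: ps = (571 − (-495))/6.5 = 164.
The subsidy must fill the gap: s = ps − pb = 164 − 85 = 79.

Required subsidy s = 79 per unit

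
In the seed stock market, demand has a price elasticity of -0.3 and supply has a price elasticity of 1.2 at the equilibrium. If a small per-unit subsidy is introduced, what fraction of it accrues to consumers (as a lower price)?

Consumer share = 0.8

For a small subsidy around the equilibrium, the benefit split depends on the relative slopes, which at a point are proportional to the elasticities.
Buyer share = εs/(εs + |εd|) = 1.2/(1.2 + 0.3) = 0.8; seller share = |εd|/(εs + |εd|) = 0.2.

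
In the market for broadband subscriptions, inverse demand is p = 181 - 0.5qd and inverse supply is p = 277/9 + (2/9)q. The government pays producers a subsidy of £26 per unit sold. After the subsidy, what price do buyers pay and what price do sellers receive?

Pre-subsidy: 181 - 0.5q = 277/9 + (2/9)q gives q* = 208 and p* = 77.
With the subsidy, sellers receive ps = pb + 26 for each unit, where pb is the price buyers pay.
On the curves, pb = 181 - 0.5q and ps = 277/9 + (2/9)q; the wedge ps − pb = 26 gives 277/9 + (2/9)q − (181 - 0.5q) = 26, so q' = 244.
Then pb = 181 − 0.5·244 = 59 and ps = 277/9 + (2/9)·244 = 85.

Buyers pay £59; sellers receive £85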